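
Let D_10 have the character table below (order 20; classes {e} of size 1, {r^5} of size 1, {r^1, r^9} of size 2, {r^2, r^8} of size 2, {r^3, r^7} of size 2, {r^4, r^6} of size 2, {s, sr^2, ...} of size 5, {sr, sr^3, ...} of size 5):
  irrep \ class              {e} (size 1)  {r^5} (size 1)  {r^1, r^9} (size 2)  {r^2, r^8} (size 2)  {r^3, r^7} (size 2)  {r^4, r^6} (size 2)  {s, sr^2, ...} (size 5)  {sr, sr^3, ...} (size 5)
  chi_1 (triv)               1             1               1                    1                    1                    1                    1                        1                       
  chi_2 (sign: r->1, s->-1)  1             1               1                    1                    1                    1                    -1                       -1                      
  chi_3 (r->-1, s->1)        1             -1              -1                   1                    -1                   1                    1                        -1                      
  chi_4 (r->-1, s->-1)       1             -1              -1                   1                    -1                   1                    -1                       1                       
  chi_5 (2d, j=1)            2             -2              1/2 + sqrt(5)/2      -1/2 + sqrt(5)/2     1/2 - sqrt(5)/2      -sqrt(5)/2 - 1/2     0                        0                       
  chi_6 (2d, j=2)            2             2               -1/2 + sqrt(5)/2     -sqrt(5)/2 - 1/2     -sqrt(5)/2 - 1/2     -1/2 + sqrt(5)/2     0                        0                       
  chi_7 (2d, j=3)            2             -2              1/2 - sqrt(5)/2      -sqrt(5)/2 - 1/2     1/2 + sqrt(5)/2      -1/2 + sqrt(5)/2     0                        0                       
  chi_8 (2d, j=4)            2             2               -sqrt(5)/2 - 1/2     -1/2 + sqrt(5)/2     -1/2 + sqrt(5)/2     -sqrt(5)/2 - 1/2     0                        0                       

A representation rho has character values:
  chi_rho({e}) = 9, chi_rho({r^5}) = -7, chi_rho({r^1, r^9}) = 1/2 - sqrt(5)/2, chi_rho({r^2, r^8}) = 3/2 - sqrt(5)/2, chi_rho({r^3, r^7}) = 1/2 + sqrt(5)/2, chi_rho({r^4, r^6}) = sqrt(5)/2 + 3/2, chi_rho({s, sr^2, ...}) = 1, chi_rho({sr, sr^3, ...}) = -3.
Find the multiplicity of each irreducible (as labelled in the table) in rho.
Multiplicities: chi_1: 0, chi_2: 1, chi_3: 2, chi_4: 0, chi_5: 1, chi_6: 0, chi_7: 2, chi_8: 0.

Explanation: Use <chi_rho, chi> = (1/|G|) sum_C |C| * chi_rho(C) * conj(chi(C)) with |G| = 20 for each irreducible chi in the table:
  <chi_rho, chi_1> = (1/20)[1*(9)*conj(1) + 1*(-7)*conj(1) + 2*(1/2 - sqrt(5)/2)*conj(1) + 2*(3/2 - sqrt(5)/2)*conj(1) + 2*(1/2 + sqrt(5)/2)*conj(1) + 2*(sqrt(5)/2 + 3/2)*conj(1) + 5*(1)*conj(1) + 5*(-3)*conj(1)]
      = (1/20)[(9) + (-7) + (1 - sqrt(5)) + (3 - sqrt(5)) + (1 + sqrt(5)) + (sqrt(5) + 3) + (5) + (-15)] = 0/20 = 0
  <chi_rho, chi_2> = (1/20)[1*(9)*conj(1) + 1*(-7)*conj(1) + 2*(1/2 - sqrt(5)/2)*conj(1) + 2*(3/2 - sqrt(5)/2)*conj(1) + 2*(1/2 + sqrt(5)/2)*conj(1) + 2*(sqrt(5)/2 + 3/2)*conj(1) + 5*(1)*conj(-1) + 5*(-3)*conj(-1)]
      = (1/20)[(9) + (-7) + (1 - sqrt(5)) + (3 - sqrt(5)) + (1 + sqrt(5)) + (sqrt(5) + 3) + (-5) + (15)] = 20/20 = 1
  <chi_rho, chi_3> = (1/20)[1*(9)*conj(1) + 1*(-7)*conj(-1) + 2*(1/2 - sqrt(5)/2)*conj(-1) + 2*(3/2 - sqrt(5)/2)*conj(1) + 2*(1/2 + sqrt(5)/2)*conj(-1) + 2*(sqrt(5)/2 + 3/2)*conj(1) + 5*(1)*conj(1) + 5*(-3)*conj(-1)]
      = (1/20)[(9) + (7) + (-1 + sqrt(5)) + (3 - sqrt(5)) + (-sqrt(5) - 1) + (sqrt(5) + 3) + (5) + (15)] = 40/20 = 2
  <chi_rho, chi_4> = (1/20)[1*(9)*conj(1) + 1*(-7)*conj(-1) + 2*(1/2 - sqrt(5)/2)*conj(-1) + 2*(3/2 - sqrt(5)/2)*conj(1) + 2*(1/2 + sqrt(5)/2)*conj(-1) + 2*(sqrt(5)/2 + 3/2)*conj(1) + 5*(1)*conj(-1) + 5*(-3)*conj(1)]
      = (1/20)[(9) + (7) + (-1 + sqrt(5)) + (3 - sqrt(5)) + (-sqrt(5) - 1) + (sqrt(5) + 3) + (-5) + (-15)] = 0/20 = 0
  <chi_rho, chi_5> = (1/20)[1*(9)*conj(2) + 1*(-7)*conj(-2) + 2*(1/2 - sqrt(5)/2)*conj(1/2 + sqrt(5)/2) + 2*(3/2 - sqrt(5)/2)*conj(-1/2 + sqrt(5)/2) + 2*(1/2 + sqrt(5)/2)*conj(1/2 - sqrt(5)/2) + 2*(sqrt(5)/2 + 3/2)*conj(-sqrt(5)/2 - 1/2) + 5*(1)*conj(0) + 5*(-3)*conj(0)]
      = (1/20)[(18) + (14) + (-2) + (-4 + 2*sqrt(5)) + (-2) + (-2*sqrt(5) - 4) + (0) + (0)] = 20/20 = 1
  <chi_rho, chi_6> = (1/20)[1*(9)*conj(2) + 1*(-7)*conj(2) + 2*(1/2 - sqrt(5)/2)*conj(-1/2 + sqrt(5)/2) + 2*(3/2 - sqrt(5)/2)*conj(-sqrt(5)/2 - 1/2) + 2*(1/2 + sqrt(5)/2)*conj(-sqrt(5)/2 - 1/2) + 2*(sqrt(5)/2 + 3/2)*conj(-1/2 + sqrt(5)/2) + 5*(1)*conj(0) + 5*(-3)*conj(0)]
      = (1/20)[(18) + (-14) + (-3 + sqrt(5)) + (1 - sqrt(5)) + (-3 - sqrt(5)) + (1 + sqrt(5)) + (0) + (0)] = 0/20 = 0
  <chi_rho, chi_7> = (1/20)[1*(9)*conj(2) + 1*(-7)*conj(-2) + 2*(1/2 - sqrt(5)/2)*conj(1/2 - sqrt(5)/2) + 2*(3/2 - sqrt(5)/2)*conj(-sqrt(5)/2 - 1/2) + 2*(1/2 + sqrt(5)/2)*conj(1/2 + sqrt(5)/2) + 2*(sqrt(5)/2 + 3/2)*conj(-1/2 + sqrt(5)/2) + 5*(1)*conj(0) + 5*(-3)*conj(0)]
      = (1/20)[(18) + (14) + (3 - sqrt(5)) + (1 - sqrt(5)) + (sqrt(5) + 3) + (1 + sqrt(5)) + (0) + (0)] = 40/20 = 2
  <chi_rho, chi_8> = (1/20)[1*(9)*conj(2) + 1*(-7)*conj(2) + 2*(1/2 - sqrt(5)/2)*conj(-sqrt(5)/2 - 1/2) + 2*(3/2 - sqrt(5)/2)*conj(-1/2 + sqrt(5)/2) + 2*(1/2 + sqrt(5)/2)*conj(-1/2 + sqrt(5)/2) + 2*(sqrt(5)/2 + 3/2)*conj(-sqrt(5)/2 - 1/2) + 5*(1)*conj(0) + 5*(-3)*conj(0)]
      = (1/20)[(18) + (-14) + (2) + (-4 + 2*sqrt(5)) + (2) + (-2*sqrt(5) - 4) + (0) + (0)] = 0/20 = 0
Dimension check: dim(rho) = sum (mult * dim) = 0*1 + 1*1 + 2*1 + 0*1 + 1*2 + 0*2 + 2*2 + 0*2 = 9 = chi_rho(e) = 9.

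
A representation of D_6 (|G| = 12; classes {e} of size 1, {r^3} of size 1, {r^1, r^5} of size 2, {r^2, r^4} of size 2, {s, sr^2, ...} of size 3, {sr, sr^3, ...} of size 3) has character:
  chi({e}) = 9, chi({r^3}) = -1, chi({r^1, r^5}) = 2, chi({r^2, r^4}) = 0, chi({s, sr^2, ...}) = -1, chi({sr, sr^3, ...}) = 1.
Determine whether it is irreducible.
Not irreducible (reducible): <chi, chi> = 8 > 1.

Proof sketch: <chi, chi> = (1/|G|) sum_C |C| * |chi(C)|^2 = (1/12)[1*|9|^2 + 1*|-1|^2 + 2*|2|^2 + 2*|0|^2 + 3*|-1|^2 + 3*|1|^2]
  = (1/12)[(81) + (1) + (8) + (0) + (3) + (3)] = 96/12 = 8.
A character is irreducible iff <chi, chi> = 1, so this representation is reducible.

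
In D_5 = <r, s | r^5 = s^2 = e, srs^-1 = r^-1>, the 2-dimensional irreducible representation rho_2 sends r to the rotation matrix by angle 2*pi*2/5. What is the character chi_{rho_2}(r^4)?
chi_{rho_2}(r^4) = 2*cos(2*pi*2*4/5) = -sqrt(5)/2 - 1/2

Reasoning: rho_2(r^4) is rotation by angle 2*pi*2*4/5, whose trace is 2*cos(2*pi*2*4/5) = -sqrt(5)/2 - 1/2.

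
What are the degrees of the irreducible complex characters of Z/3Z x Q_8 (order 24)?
Dimensions: 1, 1, 1, 1, 1, 1, 1, 1, 1, 1, 1, 1, 2, 2, 2

Solution. There are 15 irreducibles (= number of conjugacy classes). Their dimensions d_i satisfy sum d_i^2 = |G| = 24: 1 + 1 + 1 + 1 + 1 + 1 + 1 + 1 + 1 + 1 + 1 + 1 + 4 + 4 + 4 = 24. (For the product with Z/3Z: each of the 3 1-dim characters of Z/3Z tensors with each irrep of Q_8, giving 3 copies of each Q_8-dimension.)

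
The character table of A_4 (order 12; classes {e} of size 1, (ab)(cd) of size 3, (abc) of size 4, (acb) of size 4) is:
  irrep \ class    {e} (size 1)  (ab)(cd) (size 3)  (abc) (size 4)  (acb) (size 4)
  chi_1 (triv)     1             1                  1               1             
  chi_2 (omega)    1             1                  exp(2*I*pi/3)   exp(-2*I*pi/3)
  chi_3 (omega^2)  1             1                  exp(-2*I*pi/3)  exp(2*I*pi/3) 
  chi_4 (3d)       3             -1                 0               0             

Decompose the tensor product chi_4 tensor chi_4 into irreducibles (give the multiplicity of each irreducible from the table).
chi_4 tensor chi_4 = chi_1 + chi_2 + chi_3 + 2*chi_4 (all other irreducibles have multiplicity 0).

Argument: The character of a tensor product is the pointwise product (chi_4 * chi_4)(C) = chi_4(C) * chi_4(C):
  {e}: (3)*(3), (ab)(cd): (-1)*(-1), (abc): (0)*(0), (acb): (0)*(0)
so (chi_4 * chi_4) takes values
  {e} -> 9, (ab)(cd) -> 1, (abc) -> 0, (acb) -> 0.
Now take the inner product of this character with each irreducible chi from the table, <chi_4*chi_4, chi> = (1/12) sum_C |C| (chi_4*chi_4)(C) conj(chi(C)):
  <chi_4*chi_4, chi_1> = (1/12)[1*(9)*conj(1) + 3*(1)*conj(1) + 4*(0)*conj(1) + 4*(0)*conj(1)]
      = (1/12)[(9) + (3) + (0) + (0)] = 12/12 = 1
  <chi_4*chi_4, chi_2> = (1/12)[1*(9)*conj(1) + 3*(1)*conj(1) + 4*(0)*conj(exp(2*I*pi/3)) + 4*(0)*conj(exp(-2*I*pi/3))]
      = (1/12)[(9) + (3) + (0) + (0)] = 12/12 = 1
  <chi_4*chi_4, chi_3> = (1/12)[1*(9)*conj(1) + 3*(1)*conj(1) + 4*(0)*conj(exp(-2*I*pi/3)) + 4*(0)*conj(exp(2*I*pi/3))]
      = (1/12)[(9) + (3) + (0) + (0)] = 12/12 = 1
  <chi_4*chi_4, chi_4> = (1/12)[1*(9)*conj(3) + 3*(1)*conj(-1) + 4*(0)*conj(0) + 4*(0)*conj(0)]
      = (1/12)[(27) + (-3) + (0) + (0)] = 24/12 = 2
(Exp terms are combined using exp(i*s)*conj(exp(i*t)) = exp(i*(s-t)), and sums of them are collapsed using the identity that for every m > 1 the m distinct m-th roots of unity sum to 0, e.g. 1 + exp(2*I*pi/3) + exp(-2*I*pi/3) = 0.)
Hence the multiplicities are chi_1: 1, chi_2: 1, chi_3: 1, chi_4: 2. Dimension check: dim(chi_4)*dim(chi_4) = 3*3 = 9 and sum (mult * dim) = 1*1 + 1*1 + 1*1 + 2*3 = 9.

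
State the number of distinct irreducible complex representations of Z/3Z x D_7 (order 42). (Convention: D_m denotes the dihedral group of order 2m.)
15

Proof sketch: The number of irreducible complex representations of a finite group equals its number of conjugacy classes. For a direct product, #classes(G x H) = #classes(G) * #classes(H). Z/3Z has 3 classes (abelian), D_7 has 5 classes, so 3 * 5 = 15, so Z/3Z x D_7 (order 42) has exactly 15 irreducible complex representations.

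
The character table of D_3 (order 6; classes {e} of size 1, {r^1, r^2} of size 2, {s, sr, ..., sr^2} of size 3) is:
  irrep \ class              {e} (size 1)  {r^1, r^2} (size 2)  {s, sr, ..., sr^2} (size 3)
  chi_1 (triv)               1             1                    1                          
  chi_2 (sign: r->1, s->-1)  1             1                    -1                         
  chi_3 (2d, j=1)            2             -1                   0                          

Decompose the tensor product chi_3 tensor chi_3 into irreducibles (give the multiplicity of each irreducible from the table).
chi_3 tensor chi_3 = chi_1 + chi_2 + chi_3 (all other irreducibles have multiplicity 0).

Reasoning: The character of a tensor product is the pointwise product (chi_3 * chi_3)(C) = chi_3(C) * chi_3(C):
  {e}: (2)*(2), {r^1, r^2}: (-1)*(-1), {s, sr, ..., sr^2}: (0)*(0)
so (chi_3 * chi_3) takes values
  {e} -> 4, {r^1, r^2} -> 1, {s, sr, ..., sr^2} -> 0.
Now take the inner product of this character with each irreducible chi from the table, <chi_3*chi_3, chi> = (1/6) sum_C |C| (chi_3*chi_3)(C) conj(chi(C)):
  <chi_3*chi_3, chi_1> = (1/6)[1*(4)*conj(1) + 2*(1)*conj(1) + 3*(0)*conj(1)]
      = (1/6)[(4) + (2) + (0)] = 6/6 = 1
  <chi_3*chi_3, chi_2> = (1/6)[1*(4)*conj(1) + 2*(1)*conj(1) + 3*(0)*conj(-1)]
      = (1/6)[(4) + (2) + (0)] = 6/6 = 1
  <chi_3*chi_3, chi_3> = (1/6)[1*(4)*conj(2) + 2*(1)*conj(-1) + 3*(0)*conj(0)]
      = (1/6)[(8) + (-2) + (0)] = 6/6 = 1
Hence the multiplicities are chi_1: 1, chi_2: 1, chi_3: 1. Dimension check: dim(chi_3)*dim(chi_3) = 2*2 = 4 and sum (mult * dim) = 1*1 + 1*1 + 1*2 = 4.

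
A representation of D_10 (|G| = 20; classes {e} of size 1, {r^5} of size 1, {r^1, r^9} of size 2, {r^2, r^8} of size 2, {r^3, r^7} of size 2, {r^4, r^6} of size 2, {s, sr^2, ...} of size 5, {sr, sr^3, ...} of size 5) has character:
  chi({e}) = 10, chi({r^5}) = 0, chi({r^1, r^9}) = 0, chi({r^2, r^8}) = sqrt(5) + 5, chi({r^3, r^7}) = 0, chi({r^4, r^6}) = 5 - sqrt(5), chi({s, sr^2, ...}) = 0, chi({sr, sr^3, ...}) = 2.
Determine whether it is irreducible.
Not irreducible (reducible): <chi, chi> = 12 > 1.

Reasoning: <chi, chi> = (1/|G|) sum_C |C| * |chi(C)|^2 = (1/20)[1*|10|^2 + 1*|0|^2 + 2*|0|^2 + 2*|sqrt(5) + 5|^2 + 2*|0|^2 + 2*|5 - sqrt(5)|^2 + 5*|0|^2 + 5*|2|^2]
  = (1/20)[(100) + (0) + (0) + (20*sqrt(5) + 60) + (0) + (60 - 20*sqrt(5)) + (0) + (20)] = 240/20 = 12.
A character is irreducible iff <chi, chi> = 1, so this representation is reducible.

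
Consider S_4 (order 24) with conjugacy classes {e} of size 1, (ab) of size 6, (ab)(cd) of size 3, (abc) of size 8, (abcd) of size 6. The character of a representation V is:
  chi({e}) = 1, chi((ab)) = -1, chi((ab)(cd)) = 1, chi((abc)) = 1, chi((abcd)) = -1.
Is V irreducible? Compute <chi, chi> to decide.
Irreducible: <chi, chi> = 1.

Working: <chi, chi> = (1/|G|) sum_C |C| * |chi(C)|^2 = (1/24)[1*|1|^2 + 6*|-1|^2 + 3*|1|^2 + 8*|1|^2 + 6*|-1|^2]
  = (1/24)[(1) + (6) + (3) + (8) + (6)] = 24/24 = 1.
A character is irreducible iff <chi, chi> = 1, so this representation is irreducible.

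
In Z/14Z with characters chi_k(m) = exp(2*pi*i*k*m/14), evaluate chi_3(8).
chi_3(8) = zeta_14^24 = exp(-4*I*pi/7)

Solution. chi_3(8) = zeta_14^(3*8) = zeta_14^24. Since zeta_14^14 = 1, this equals zeta_14^10 = exp(2*pi*i*10/14) = exp(-4*I*pi/7).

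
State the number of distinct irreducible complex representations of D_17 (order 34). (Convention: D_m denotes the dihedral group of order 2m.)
10

Reasoning: The number of irreducible complex representations of a finite group equals its number of conjugacy classes. D_17 has 10 conjugacy classes ((n+3)/2 for n odd), so D_17 (order 34) has exactly 10 irreducible complex representations.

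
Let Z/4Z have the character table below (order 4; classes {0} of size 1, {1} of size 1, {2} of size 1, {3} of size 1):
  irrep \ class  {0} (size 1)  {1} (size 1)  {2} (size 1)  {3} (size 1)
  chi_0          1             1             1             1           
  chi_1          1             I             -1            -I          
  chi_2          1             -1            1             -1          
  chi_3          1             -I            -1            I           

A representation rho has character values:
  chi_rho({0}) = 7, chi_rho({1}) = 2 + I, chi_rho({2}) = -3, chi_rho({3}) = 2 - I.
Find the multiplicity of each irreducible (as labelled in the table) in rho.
Multiplicities: chi_0: 2, chi_1: 3, chi_2: 0, chi_3: 2.

Solution. Use <chi_rho, chi> = (1/|G|) sum_C |C| * chi_rho(C) * conj(chi(C)) with |G| = 4 for each irreducible chi in the table:
  <chi_rho, chi_0> = (1/4)[1*(7)*conj(1) + 1*(2 + I)*conj(1) + 1*(-3)*conj(1) + 1*(2 - I)*conj(1)]
      = (1/4)[(7) + (2 + I) + (-3) + (2 - I)] = 8/4 = 2
  <chi_rho, chi_1> = (1/4)[1*(7)*conj(1) + 1*(2 + I)*conj(I) + 1*(-3)*conj(-1) + 1*(2 - I)*conj(-I)]
      = (1/4)[(7) + (1 - 2*I) + (3) + (1 + 2*I)] = 12/4 = 3
  <chi_rho, chi_2> = (1/4)[1*(7)*conj(1) + 1*(2 + I)*conj(-1) + 1*(-3)*conj(1) + 1*(2 - I)*conj(-1)]
      = (1/4)[(7) + (-2 - I) + (-3) + (-2 + I)] = 0/4 = 0
  <chi_rho, chi_3> = (1/4)[1*(7)*conj(1) + 1*(2 + I)*conj(-I) + 1*(-3)*conj(-1) + 1*(2 - I)*conj(I)]
      = (1/4)[(7) + (-1 + 2*I) + (3) + (-1 - 2*I)] = 8/4 = 2
(Exp terms are combined using exp(i*s)*conj(exp(i*t)) = exp(i*(s-t)), and sums of them are collapsed using the identity that for every m > 1 the m distinct m-th roots of unity sum to 0, e.g. 1 + exp(2*I*pi/3) + exp(-2*I*pi/3) = 0.)
Dimension check: dim(rho) = sum (mult * dim) = 2*1 + 3*1 + 0*1 + 2*1 = 7 = chi_rho(e) = 7.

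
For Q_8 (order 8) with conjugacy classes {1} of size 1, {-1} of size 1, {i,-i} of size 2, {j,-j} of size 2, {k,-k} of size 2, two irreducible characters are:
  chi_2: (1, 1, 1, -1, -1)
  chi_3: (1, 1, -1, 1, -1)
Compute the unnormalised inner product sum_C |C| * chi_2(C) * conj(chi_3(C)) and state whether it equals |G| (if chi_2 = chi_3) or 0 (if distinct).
Sum = 0; so <chi_2, chi_3> = 0 (distinct irreducibles are orthogonal).

Working: Compute term by term over conjugacy classes (|C| * chi_2(C) * conj(chi_3(C))):
  1*(1)*conj(1) + 1*(1)*conj(1) + 2*(1)*conj(-1) + 2*(-1)*conj(1) + 2*(-1)*conj(-1)
  = (1) + (1) + (-2) + (-2) + (2)
  = 0.
Dividing by |G| = 8 gives 0/8 = 0, matching the row-orthogonality relation <chi_2, chi_3> = [chi_2 = chi_3].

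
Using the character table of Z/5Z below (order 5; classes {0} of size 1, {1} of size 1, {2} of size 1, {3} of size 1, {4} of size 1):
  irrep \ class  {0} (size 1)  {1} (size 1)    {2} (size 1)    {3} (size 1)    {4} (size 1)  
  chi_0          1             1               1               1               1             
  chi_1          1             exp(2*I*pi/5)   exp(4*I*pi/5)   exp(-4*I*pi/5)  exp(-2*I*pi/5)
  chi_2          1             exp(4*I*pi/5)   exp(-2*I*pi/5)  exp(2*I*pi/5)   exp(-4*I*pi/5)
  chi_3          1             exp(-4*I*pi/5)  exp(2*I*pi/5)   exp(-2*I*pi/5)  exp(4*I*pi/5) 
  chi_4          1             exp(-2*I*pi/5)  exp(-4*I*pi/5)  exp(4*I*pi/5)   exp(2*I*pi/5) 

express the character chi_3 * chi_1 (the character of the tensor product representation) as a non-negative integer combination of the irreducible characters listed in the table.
chi_3 tensor chi_1 = chi_4 (all other irreducibles have multiplicity 0).

Proof sketch: The character of a tensor product is the pointwise product (chi_3 * chi_1)(C) = chi_3(C) * chi_1(C):
  {0}: (1)*(1), {1}: (exp(-4*I*pi/5))*(exp(2*I*pi/5)), {2}: (exp(2*I*pi/5))*(exp(4*I*pi/5)), {3}: (exp(-2*I*pi/5))*(exp(-4*I*pi/5)), {4}: (exp(4*I*pi/5))*(exp(-2*I*pi/5))
so (chi_3 * chi_1) takes values
  {0} -> 1, {1} -> exp(-2*I*pi/5), {2} -> exp(-4*I*pi/5), {3} -> exp(4*I*pi/5), {4} -> exp(2*I*pi/5).
Now take the inner product of this character with each irreducible chi from the table, <chi_3*chi_1, chi> = (1/5) sum_C |C| (chi_3*chi_1)(C) conj(chi(C)):
  <chi_3*chi_1, chi_0> = (1/5)[1*(1)*conj(1) + 1*(exp(-2*I*pi/5))*conj(1) + 1*(exp(-4*I*pi/5))*conj(1) + 1*(exp(4*I*pi/5))*conj(1) + 1*(exp(2*I*pi/5))*conj(1)]
      = (1/5)[(1) + (exp(-2*I*pi/5)) + (exp(-4*I*pi/5)) + (exp(4*I*pi/5)) + (exp(2*I*pi/5))] = 0/5 = 0
  <chi_3*chi_1, chi_1> = (1/5)[1*(1)*conj(1) + 1*(exp(-2*I*pi/5))*conj(exp(2*I*pi/5)) + 1*(exp(-4*I*pi/5))*conj(exp(4*I*pi/5)) + 1*(exp(4*I*pi/5))*conj(exp(-4*I*pi/5)) + 1*(exp(2*I*pi/5))*conj(exp(-2*I*pi/5))]
      = (1/5)[(1) + (exp(-4*I*pi/5)) + (exp(2*I*pi/5)) + (exp(-2*I*pi/5)) + (exp(4*I*pi/5))] = 0/5 = 0
  <chi_3*chi_1, chi_2> = (1/5)[1*(1)*conj(1) + 1*(exp(-2*I*pi/5))*conj(exp(4*I*pi/5)) + 1*(exp(-4*I*pi/5))*conj(exp(-2*I*pi/5)) + 1*(exp(4*I*pi/5))*conj(exp(2*I*pi/5)) + 1*(exp(2*I*pi/5))*conj(exp(-4*I*pi/5))]
      = (1/5)[(1) + (exp(4*I*pi/5)) + (exp(-2*I*pi/5)) + (exp(2*I*pi/5)) + (exp(-4*I*pi/5))] = 0/5 = 0
  <chi_3*chi_1, chi_3> = (1/5)[1*(1)*conj(1) + 1*(exp(-2*I*pi/5))*conj(exp(-4*I*pi/5)) + 1*(exp(-4*I*pi/5))*conj(exp(2*I*pi/5)) + 1*(exp(4*I*pi/5))*conj(exp(-2*I*pi/5)) + 1*(exp(2*I*pi/5))*conj(exp(4*I*pi/5))]
      = (1/5)[(1) + (exp(2*I*pi/5)) + (exp(4*I*pi/5)) + (exp(-4*I*pi/5)) + (exp(-2*I*pi/5))] = 0/5 = 0
  <chi_3*chi_1, chi_4> = (1/5)[1*(1)*conj(1) + 1*(exp(-2*I*pi/5))*conj(exp(-2*I*pi/5)) + 1*(exp(-4*I*pi/5))*conj(exp(-4*I*pi/5)) + 1*(exp(4*I*pi/5))*conj(exp(4*I*pi/5)) + 1*(exp(2*I*pi/5))*conj(exp(2*I*pi/5))]
      = (1/5)[(1) + (1) + (1) + (1) + (1)] = 5/5 = 1
(Exp terms are combined using exp(i*s)*conj(exp(i*t)) = exp(i*(s-t)), and sums of them are collapsed using the identity that for every m > 1 the m distinct m-th roots of unity sum to 0, e.g. 1 + exp(2*I*pi/3) + exp(-2*I*pi/3) = 0.)
Hence the multiplicities are chi_4: 1. Dimension check: dim(chi_3)*dim(chi_1) = 1*1 = 1 and sum (mult * dim) = 1*1 = 1.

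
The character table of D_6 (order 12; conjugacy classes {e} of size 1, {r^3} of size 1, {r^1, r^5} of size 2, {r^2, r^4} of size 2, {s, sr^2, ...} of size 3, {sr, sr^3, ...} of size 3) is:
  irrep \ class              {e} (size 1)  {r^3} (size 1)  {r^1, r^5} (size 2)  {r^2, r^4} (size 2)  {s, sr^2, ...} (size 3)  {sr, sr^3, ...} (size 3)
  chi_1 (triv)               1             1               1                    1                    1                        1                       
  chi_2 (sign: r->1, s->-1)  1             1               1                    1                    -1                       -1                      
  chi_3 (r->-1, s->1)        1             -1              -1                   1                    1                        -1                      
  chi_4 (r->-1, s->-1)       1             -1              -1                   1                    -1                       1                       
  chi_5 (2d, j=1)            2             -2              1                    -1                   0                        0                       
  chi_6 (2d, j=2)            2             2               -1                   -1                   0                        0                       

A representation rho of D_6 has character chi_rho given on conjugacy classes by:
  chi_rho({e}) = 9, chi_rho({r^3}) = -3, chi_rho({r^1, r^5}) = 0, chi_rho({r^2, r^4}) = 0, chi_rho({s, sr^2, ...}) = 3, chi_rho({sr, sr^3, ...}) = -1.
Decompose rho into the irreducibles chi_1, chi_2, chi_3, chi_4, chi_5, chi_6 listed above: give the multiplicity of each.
Multiplicities: chi_1: 1, chi_2: 0, chi_3: 2, chi_4: 0, chi_5: 2, chi_6: 1.

Explanation: Use <chi_rho, chi> = (1/|G|) sum_C |C| * chi_rho(C) * conj(chi(C)) with |G| = 12 for each irreducible chi in the table:
  <chi_rho, chi_1> = (1/12)[1*(9)*conj(1) + 1*(-3)*conj(1) + 2*(0)*conj(1) + 2*(0)*conj(1) + 3*(3)*conj(1) + 3*(-1)*conj(1)]
      = (1/12)[(9) + (-3) + (0) + (0) + (9) + (-3)] = 12/12 = 1
  <chi_rho, chi_2> = (1/12)[1*(9)*conj(1) + 1*(-3)*conj(1) + 2*(0)*conj(1) + 2*(0)*conj(1) + 3*(3)*conj(-1) + 3*(-1)*conj(-1)]
      = (1/12)[(9) + (-3) + (0) + (0) + (-9) + (3)] = 0/12 = 0
  <chi_rho, chi_3> = (1/12)[1*(9)*conj(1) + 1*(-3)*conj(-1) + 2*(0)*conj(-1) + 2*(0)*conj(1) + 3*(3)*conj(1) + 3*(-1)*conj(-1)]
      = (1/12)[(9) + (3) + (0) + (0) + (9) + (3)] = 24/12 = 2
  <chi_rho, chi_4> = (1/12)[1*(9)*conj(1) + 1*(-3)*conj(-1) + 2*(0)*conj(-1) + 2*(0)*conj(1) + 3*(3)*conj(-1) + 3*(-1)*conj(1)]
      = (1/12)[(9) + (3) + (0) + (0) + (-9) + (-3)] = 0/12 = 0
  <chi_rho, chi_5> = (1/12)[1*(9)*conj(2) + 1*(-3)*conj(-2) + 2*(0)*conj(1) + 2*(0)*conj(-1) + 3*(3)*conj(0) + 3*(-1)*conj(0)]
      = (1/12)[(18) + (6) + (0) + (0) + (0) + (0)] = 24/12 = 2
  <chi_rho, chi_6> = (1/12)[1*(9)*conj(2) + 1*(-3)*conj(2) + 2*(0)*conj(-1) + 2*(0)*conj(-1) + 3*(3)*conj(0) + 3*(-1)*conj(0)]
      = (1/12)[(18) + (-6) + (0) + (0) + (0) + (0)] = 12/12 = 1
Dimension check: dim(rho) = sum (mult * dim) = 1*1 + 0*1 + 2*1 + 0*1 + 2*2 + 1*2 = 9 = chi_rho(e) = 9.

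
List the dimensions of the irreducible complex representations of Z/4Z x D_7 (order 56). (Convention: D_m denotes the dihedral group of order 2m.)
Dimensions: 1, 1, 1, 1, 1, 1, 1, 1, 2, 2, 2, 2, 2, 2, 2, 2, 2, 2, 2, 2

Why: There are 20 irreducibles (= number of conjugacy classes). Their dimensions d_i satisfy sum d_i^2 = |G| = 56: 1 + 1 + 1 + 1 + 1 + 1 + 1 + 1 + 4 + 4 + 4 + 4 + 4 + 4 + 4 + 4 + 4 + 4 + 4 + 4 = 56. (For the product with Z/4Z: each of the 4 1-dim characters of Z/4Z tensors with each irrep of D_7, giving 4 copies of each D_7-dimension.)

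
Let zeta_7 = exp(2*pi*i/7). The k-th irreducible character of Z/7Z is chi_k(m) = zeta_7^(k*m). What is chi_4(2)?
chi_4(2) = zeta_7^8 = exp(2*I*pi/7)

chi_4(2) = zeta_7^(4*2) = zeta_7^8. Since zeta_7^7 = 1, this equals zeta_7^1 = exp(2*pi*i*1/7) = exp(2*I*pi/7).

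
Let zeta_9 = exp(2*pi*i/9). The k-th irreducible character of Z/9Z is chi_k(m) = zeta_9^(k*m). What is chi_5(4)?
chi_5(4) = zeta_9^20 = exp(4*I*pi/9)

Working: chi_5(4) = zeta_9^(5*4) = zeta_9^20. Since zeta_9^9 = 1, this equals zeta_9^2 = exp(2*pi*i*2/9) = exp(4*I*pi/9).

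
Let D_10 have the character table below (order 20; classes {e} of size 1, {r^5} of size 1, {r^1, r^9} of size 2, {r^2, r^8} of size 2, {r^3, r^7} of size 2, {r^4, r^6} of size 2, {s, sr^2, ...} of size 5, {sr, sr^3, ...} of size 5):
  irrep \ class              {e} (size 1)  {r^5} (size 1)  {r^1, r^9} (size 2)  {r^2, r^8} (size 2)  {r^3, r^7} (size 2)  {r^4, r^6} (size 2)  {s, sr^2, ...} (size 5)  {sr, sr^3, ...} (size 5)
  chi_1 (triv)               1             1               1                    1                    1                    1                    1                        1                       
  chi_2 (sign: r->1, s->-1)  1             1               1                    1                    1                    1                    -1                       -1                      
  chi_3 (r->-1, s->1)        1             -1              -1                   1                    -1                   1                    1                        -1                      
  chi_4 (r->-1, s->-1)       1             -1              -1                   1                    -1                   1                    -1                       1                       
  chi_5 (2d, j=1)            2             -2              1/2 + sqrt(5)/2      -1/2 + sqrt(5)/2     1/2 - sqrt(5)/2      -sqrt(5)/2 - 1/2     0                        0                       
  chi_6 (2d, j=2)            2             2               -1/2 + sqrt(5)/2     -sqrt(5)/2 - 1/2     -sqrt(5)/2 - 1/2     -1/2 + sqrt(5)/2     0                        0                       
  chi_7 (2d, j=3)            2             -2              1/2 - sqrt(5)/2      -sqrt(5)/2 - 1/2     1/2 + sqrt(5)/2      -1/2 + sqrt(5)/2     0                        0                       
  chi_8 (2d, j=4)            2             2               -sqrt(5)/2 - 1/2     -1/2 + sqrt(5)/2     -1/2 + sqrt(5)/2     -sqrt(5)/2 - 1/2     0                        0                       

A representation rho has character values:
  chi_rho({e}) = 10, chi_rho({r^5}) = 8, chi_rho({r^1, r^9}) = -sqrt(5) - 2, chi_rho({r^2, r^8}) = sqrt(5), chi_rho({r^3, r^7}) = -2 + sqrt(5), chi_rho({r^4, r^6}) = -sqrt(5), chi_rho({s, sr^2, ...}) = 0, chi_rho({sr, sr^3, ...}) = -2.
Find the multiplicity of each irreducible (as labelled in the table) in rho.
Multiplicities: chi_1: 0, chi_2: 1, chi_3: 1, chi_4: 0, chi_5: 0, chi_6: 1, chi_7: 0, chi_8: 3.

Argument: Use <chi_rho, chi> = (1/|G|) sum_C |C| * chi_rho(C) * conj(chi(C)) with |G| = 20 for each irreducible chi in the table:
  <chi_rho, chi_1> = (1/20)[1*(10)*conj(1) + 1*(8)*conj(1) + 2*(-sqrt(5) - 2)*conj(1) + 2*(sqrt(5))*conj(1) + 2*(-2 + sqrt(5))*conj(1) + 2*(-sqrt(5))*conj(1) + 5*(0)*conj(1) + 5*(-2)*conj(1)]
      = (1/20)[(10) + (8) + (-2*sqrt(5) - 4) + (2*sqrt(5)) + (-4 + 2*sqrt(5)) + (-2*sqrt(5)) + (0) + (-10)] = 0/20 = 0
  <chi_rho, chi_2> = (1/20)[1*(10)*conj(1) + 1*(8)*conj(1) + 2*(-sqrt(5) - 2)*conj(1) + 2*(sqrt(5))*conj(1) + 2*(-2 + sqrt(5))*conj(1) + 2*(-sqrt(5))*conj(1) + 5*(0)*conj(-1) + 5*(-2)*conj(-1)]
      = (1/20)[(10) + (8) + (-2*sqrt(5) - 4) + (2*sqrt(5)) + (-4 + 2*sqrt(5)) + (-2*sqrt(5)) + (0) + (10)] = 20/20 = 1
  <chi_rho, chi_3> = (1/20)[1*(10)*conj(1) + 1*(8)*conj(-1) + 2*(-sqrt(5) - 2)*conj(-1) + 2*(sqrt(5))*conj(1) + 2*(-2 + sqrt(5))*conj(-1) + 2*(-sqrt(5))*conj(1) + 5*(0)*conj(1) + 5*(-2)*conj(-1)]
      = (1/20)[(10) + (-8) + (4 + 2*sqrt(5)) + (2*sqrt(5)) + (4 - 2*sqrt(5)) + (-2*sqrt(5)) + (0) + (10)] = 20/20 = 1
  <chi_rho, chi_4> = (1/20)[1*(10)*conj(1) + 1*(8)*conj(-1) + 2*(-sqrt(5) - 2)*conj(-1) + 2*(sqrt(5))*conj(1) + 2*(-2 + sqrt(5))*conj(-1) + 2*(-sqrt(5))*conj(1) + 5*(0)*conj(-1) + 5*(-2)*conj(1)]
      = (1/20)[(10) + (-8) + (4 + 2*sqrt(5)) + (2*sqrt(5)) + (4 - 2*sqrt(5)) + (-2*sqrt(5)) + (0) + (-10)] = 0/20 = 0
  <chi_rho, chi_5> = (1/20)[1*(10)*conj(2) + 1*(8)*conj(-2) + 2*(-sqrt(5) - 2)*conj(1/2 + sqrt(5)/2) + 2*(sqrt(5))*conj(-1/2 + sqrt(5)/2) + 2*(-2 + sqrt(5))*conj(1/2 - sqrt(5)/2) + 2*(-sqrt(5))*conj(-sqrt(5)/2 - 1/2) + 5*(0)*conj(0) + 5*(-2)*conj(0)]
      = (1/20)[(20) + (-16) + (-7 - 3*sqrt(5)) + (5 - sqrt(5)) + (-7 + 3*sqrt(5)) + (sqrt(5) + 5) + (0) + (0)] = 0/20 = 0
  <chi_rho, chi_6> = (1/20)[1*(10)*conj(2) + 1*(8)*conj(2) + 2*(-sqrt(5) - 2)*conj(-1/2 + sqrt(5)/2) + 2*(sqrt(5))*conj(-sqrt(5)/2 - 1/2) + 2*(-2 + sqrt(5))*conj(-sqrt(5)/2 - 1/2) + 2*(-sqrt(5))*conj(-1/2 + sqrt(5)/2) + 5*(0)*conj(0) + 5*(-2)*conj(0)]
      = (1/20)[(20) + (16) + (-3 - sqrt(5)) + (-5 - sqrt(5)) + (-3 + sqrt(5)) + (-5 + sqrt(5)) + (0) + (0)] = 20/20 = 1
  <chi_rho, chi_7> = (1/20)[1*(10)*conj(2) + 1*(8)*conj(-2) + 2*(-sqrt(5) - 2)*conj(1/2 - sqrt(5)/2) + 2*(sqrt(5))*conj(-sqrt(5)/2 - 1/2) + 2*(-2 + sqrt(5))*conj(1/2 + sqrt(5)/2) + 2*(-sqrt(5))*conj(-1/2 + sqrt(5)/2) + 5*(0)*conj(0) + 5*(-2)*conj(0)]
      = (1/20)[(20) + (-16) + (sqrt(5) + 3) + (-5 - sqrt(5)) + (3 - sqrt(5)) + (-5 + sqrt(5)) + (0) + (0)] = 0/20 = 0
  <chi_rho, chi_8> = (1/20)[1*(10)*conj(2) + 1*(8)*conj(2) + 2*(-sqrt(5) - 2)*conj(-sqrt(5)/2 - 1/2) + 2*(sqrt(5))*conj(-1/2 + sqrt(5)/2) + 2*(-2 + sqrt(5))*conj(-1/2 + sqrt(5)/2) + 2*(-sqrt(5))*conj(-sqrt(5)/2 - 1/2) + 5*(0)*conj(0) + 5*(-2)*conj(0)]
      = (1/20)[(20) + (16) + (3*sqrt(5) + 7) + (5 - sqrt(5)) + (7 - 3*sqrt(5)) + (sqrt(5) + 5) + (0) + (0)] = 60/20 = 3
Dimension check: dim(rho) = sum (mult * dim) = 0*1 + 1*1 + 1*1 + 0*1 + 0*2 + 1*2 + 0*2 + 3*2 = 10 = chi_rho(e) = 10.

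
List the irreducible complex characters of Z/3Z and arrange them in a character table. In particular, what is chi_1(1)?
Character table of Z/3Z (irreps indexed chi_0,...,chi_2 with chi_k(m) = zeta_3^(k*m), zeta_3 = exp(2*pi*i/3)):
  irrep \ class  {0} (size 1)  {1} (size 1)    {2} (size 1)  
  chi_0          1             1               1             
  chi_1          1             exp(2*I*pi/3)   exp(-2*I*pi/3)
  chi_2          1             exp(-2*I*pi/3)  exp(2*I*pi/3) 

Spot check: chi_1(1) = zeta_3^(1*1) = zeta_3^1 = exp(2*I*pi/3).

Reasoning: Z/3Z is abelian, so all 3 irreducible complex representations are 1-dimensional. They are given by chi_k(m) = zeta_3^(k*m) for k = 0,...,2. Row orthogonality: sum_m chi_k(m) conj(chi_l(m)) = 3 * [k = l].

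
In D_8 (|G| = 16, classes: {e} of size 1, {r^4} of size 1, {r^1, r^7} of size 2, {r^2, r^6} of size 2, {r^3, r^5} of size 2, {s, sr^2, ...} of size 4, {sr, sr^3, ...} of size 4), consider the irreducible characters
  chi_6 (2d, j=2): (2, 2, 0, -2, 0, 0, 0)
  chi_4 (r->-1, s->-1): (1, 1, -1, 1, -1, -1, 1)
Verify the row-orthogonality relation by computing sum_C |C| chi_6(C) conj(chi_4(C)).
Sum = 0; so <chi_6, chi_4> = 0 (distinct irreducibles are orthogonal).

Solution. Compute term by term over conjugacy classes (|C| * chi_6(C) * conj(chi_4(C))):
  1*(2)*conj(1) + 1*(2)*conj(1) + 2*(0)*conj(-1) + 2*(-2)*conj(1) + 2*(0)*conj(-1) + 4*(0)*conj(-1) + 4*(0)*conj(1)
  = (2) + (2) + (0) + (-4) + (0) + (0) + (0)
  = 0.
Dividing by |G| = 16 gives 0/16 = 0, matching the row-orthogonality relation <chi_6, chi_4> = [chi_6 = chi_4].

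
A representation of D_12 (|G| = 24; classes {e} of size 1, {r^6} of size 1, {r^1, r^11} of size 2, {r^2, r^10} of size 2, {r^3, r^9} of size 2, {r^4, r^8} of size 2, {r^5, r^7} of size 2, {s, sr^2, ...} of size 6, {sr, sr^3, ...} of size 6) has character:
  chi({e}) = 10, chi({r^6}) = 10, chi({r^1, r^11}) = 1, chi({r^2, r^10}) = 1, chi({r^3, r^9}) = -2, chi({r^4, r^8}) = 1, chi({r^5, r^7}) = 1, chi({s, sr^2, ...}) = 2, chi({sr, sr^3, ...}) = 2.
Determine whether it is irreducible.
Not irreducible (reducible): <chi, chi> = 11 > 1.

Solution. <chi, chi> = (1/|G|) sum_C |C| * |chi(C)|^2 = (1/24)[1*|10|^2 + 1*|10|^2 + 2*|1|^2 + 2*|1|^2 + 2*|-2|^2 + 2*|1|^2 + 2*|1|^2 + 6*|2|^2 + 6*|2|^2]
  = (1/24)[(100) + (100) + (2) + (2) + (8) + (2) + (2) + (24) + (24)] = 264/24 = 11.
A character is irreducible iff <chi, chi> = 1, so this representation is reducible.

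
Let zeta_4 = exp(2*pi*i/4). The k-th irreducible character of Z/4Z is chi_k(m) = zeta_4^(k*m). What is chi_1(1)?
chi_1(1) = zeta_4^1 = I

Working: chi_1(1) = zeta_4^(1*1) = zeta_4^1. Since zeta_4^4 = 1, this equals zeta_4^1 = exp(2*pi*i*1/4) = I.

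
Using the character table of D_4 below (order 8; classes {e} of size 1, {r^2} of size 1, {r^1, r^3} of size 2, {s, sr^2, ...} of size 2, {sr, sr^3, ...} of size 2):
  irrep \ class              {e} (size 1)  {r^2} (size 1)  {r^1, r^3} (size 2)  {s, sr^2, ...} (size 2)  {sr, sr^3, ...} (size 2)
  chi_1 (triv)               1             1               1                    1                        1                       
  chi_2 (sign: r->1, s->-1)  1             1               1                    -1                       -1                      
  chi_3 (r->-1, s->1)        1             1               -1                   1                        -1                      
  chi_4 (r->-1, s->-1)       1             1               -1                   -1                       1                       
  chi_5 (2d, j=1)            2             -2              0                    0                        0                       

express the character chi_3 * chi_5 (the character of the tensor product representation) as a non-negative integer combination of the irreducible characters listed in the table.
chi_3 tensor chi_5 = chi_5 (all other irreducibles have multiplicity 0).

Why: The character of a tensor product is the pointwise product (chi_3 * chi_5)(C) = chi_3(C) * chi_5(C):
  {e}: (1)*(2), {r^2}: (1)*(-2), {r^1, r^3}: (-1)*(0), {s, sr^2, ...}: (1)*(0), {sr, sr^3, ...}: (-1)*(0)
so (chi_3 * chi_5) takes values
  {e} -> 2, {r^2} -> -2, {r^1, r^3} -> 0, {s, sr^2, ...} -> 0, {sr, sr^3, ...} -> 0.
Now take the inner product of this character with each irreducible chi from the table, <chi_3*chi_5, chi> = (1/8) sum_C |C| (chi_3*chi_5)(C) conj(chi(C)):
  <chi_3*chi_5, chi_1> = (1/8)[1*(2)*conj(1) + 1*(-2)*conj(1) + 2*(0)*conj(1) + 2*(0)*conj(1) + 2*(0)*conj(1)]
      = (1/8)[(2) + (-2) + (0) + (0) + (0)] = 0/8 = 0
  <chi_3*chi_5, chi_2> = (1/8)[1*(2)*conj(1) + 1*(-2)*conj(1) + 2*(0)*conj(1) + 2*(0)*conj(-1) + 2*(0)*conj(-1)]
      = (1/8)[(2) + (-2) + (0) + (0) + (0)] = 0/8 = 0
  <chi_3*chi_5, chi_3> = (1/8)[1*(2)*conj(1) + 1*(-2)*conj(1) + 2*(0)*conj(-1) + 2*(0)*conj(1) + 2*(0)*conj(-1)]
      = (1/8)[(2) + (-2) + (0) + (0) + (0)] = 0/8 = 0
  <chi_3*chi_5, chi_4> = (1/8)[1*(2)*conj(1) + 1*(-2)*conj(1) + 2*(0)*conj(-1) + 2*(0)*conj(-1) + 2*(0)*conj(1)]
      = (1/8)[(2) + (-2) + (0) + (0) + (0)] = 0/8 = 0
  <chi_3*chi_5, chi_5> = (1/8)[1*(2)*conj(2) + 1*(-2)*conj(-2) + 2*(0)*conj(0) + 2*(0)*conj(0) + 2*(0)*conj(0)]
      = (1/8)[(4) + (4) + (0) + (0) + (0)] = 8/8 = 1
Hence the multiplicities are chi_5: 1. Dimension check: dim(chi_3)*dim(chi_5) = 1*2 = 2 and sum (mult * dim) = 1*2 = 2.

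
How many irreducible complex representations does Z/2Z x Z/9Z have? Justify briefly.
18

Argument: The number of irreducible complex representations of a finite group equals its number of conjugacy classes. Z/2Z x Z/9Z is abelian of order 18, so every element is its own conjugacy class: 18 classes, so Z/2Z x Z/9Z (order 18) has exactly 18 irreducible complex representations.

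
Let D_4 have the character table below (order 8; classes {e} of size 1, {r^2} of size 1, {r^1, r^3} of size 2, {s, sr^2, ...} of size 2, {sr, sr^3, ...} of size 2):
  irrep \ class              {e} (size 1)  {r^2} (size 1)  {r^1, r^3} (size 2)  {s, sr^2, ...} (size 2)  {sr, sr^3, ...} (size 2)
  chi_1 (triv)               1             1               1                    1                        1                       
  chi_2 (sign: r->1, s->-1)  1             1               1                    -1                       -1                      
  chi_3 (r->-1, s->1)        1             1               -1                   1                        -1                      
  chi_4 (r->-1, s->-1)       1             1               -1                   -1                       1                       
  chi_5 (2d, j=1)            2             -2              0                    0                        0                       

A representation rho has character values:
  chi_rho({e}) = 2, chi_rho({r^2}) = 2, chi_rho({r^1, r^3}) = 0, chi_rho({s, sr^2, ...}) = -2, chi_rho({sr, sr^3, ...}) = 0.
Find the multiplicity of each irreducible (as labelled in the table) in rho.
Multiplicities: chi_1: 0, chi_2: 1, chi_3: 0, chi_4: 1, chi_5: 0.

Justification: Use <chi_rho, chi> = (1/|G|) sum_C |C| * chi_rho(C) * conj(chi(C)) with |G| = 8 for each irreducible chi in the table:
  <chi_rho, chi_1> = (1/8)[1*(2)*conj(1) + 1*(2)*conj(1) + 2*(0)*conj(1) + 2*(-2)*conj(1) + 2*(0)*conj(1)]
      = (1/8)[(2) + (2) + (0) + (-4) + (0)] = 0/8 = 0
  <chi_rho, chi_2> = (1/8)[1*(2)*conj(1) + 1*(2)*conj(1) + 2*(0)*conj(1) + 2*(-2)*conj(-1) + 2*(0)*conj(-1)]
      = (1/8)[(2) + (2) + (0) + (4) + (0)] = 8/8 = 1
  <chi_rho, chi_3> = (1/8)[1*(2)*conj(1) + 1*(2)*conj(1) + 2*(0)*conj(-1) + 2*(-2)*conj(1) + 2*(0)*conj(-1)]
      = (1/8)[(2) + (2) + (0) + (-4) + (0)] = 0/8 = 0
  <chi_rho, chi_4> = (1/8)[1*(2)*conj(1) + 1*(2)*conj(1) + 2*(0)*conj(-1) + 2*(-2)*conj(-1) + 2*(0)*conj(1)]
      = (1/8)[(2) + (2) + (0) + (4) + (0)] = 8/8 = 1
  <chi_rho, chi_5> = (1/8)[1*(2)*conj(2) + 1*(2)*conj(-2) + 2*(0)*conj(0) + 2*(-2)*conj(0) + 2*(0)*conj(0)]
      = (1/8)[(4) + (-4) + (0) + (0) + (0)] = 0/8 = 0
Dimension check: dim(rho) = sum (mult * dim) = 0*1 + 1*1 + 0*1 + 1*1 + 0*2 = 2 = chi_rho(e) = 2.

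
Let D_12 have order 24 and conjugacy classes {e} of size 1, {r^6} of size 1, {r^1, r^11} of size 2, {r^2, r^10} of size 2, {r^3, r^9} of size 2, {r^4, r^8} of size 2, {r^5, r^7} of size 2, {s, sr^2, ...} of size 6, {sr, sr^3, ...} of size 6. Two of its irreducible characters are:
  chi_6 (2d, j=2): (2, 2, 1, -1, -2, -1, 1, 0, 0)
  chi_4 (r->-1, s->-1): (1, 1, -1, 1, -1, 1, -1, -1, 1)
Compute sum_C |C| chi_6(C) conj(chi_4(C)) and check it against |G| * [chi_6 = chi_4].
Sum = 0; so <chi_6, chi_4> = 0 (distinct irreducibles are orthogonal).

Details: Compute term by term over conjugacy classes (|C| * chi_6(C) * conj(chi_4(C))):
  1*(2)*conj(1) + 1*(2)*conj(1) + 2*(1)*conj(-1) + 2*(-1)*conj(1) + 2*(-2)*conj(-1) + 2*(-1)*conj(1) + 2*(1)*conj(-1) + 6*(0)*conj(-1) + 6*(0)*conj(1)
  = (2) + (2) + (-2) + (-2) + (4) + (-2) + (-2) + (0) + (0)
  = 0.
Dividing by |G| = 24 gives 0/24 = 0, matching the row-orthogonality relation <chi_6, chi_4> = [chi_6 = chi_4].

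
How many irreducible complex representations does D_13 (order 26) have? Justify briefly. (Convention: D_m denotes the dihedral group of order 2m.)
8

Reasoning: The number of irreducible complex representations of a finite group equals its number of conjugacy classes. D_13 has 8 conjugacy classes ((n+3)/2 for n odd), so D_13 (order 26) has exactly 8 irreducible complex representations.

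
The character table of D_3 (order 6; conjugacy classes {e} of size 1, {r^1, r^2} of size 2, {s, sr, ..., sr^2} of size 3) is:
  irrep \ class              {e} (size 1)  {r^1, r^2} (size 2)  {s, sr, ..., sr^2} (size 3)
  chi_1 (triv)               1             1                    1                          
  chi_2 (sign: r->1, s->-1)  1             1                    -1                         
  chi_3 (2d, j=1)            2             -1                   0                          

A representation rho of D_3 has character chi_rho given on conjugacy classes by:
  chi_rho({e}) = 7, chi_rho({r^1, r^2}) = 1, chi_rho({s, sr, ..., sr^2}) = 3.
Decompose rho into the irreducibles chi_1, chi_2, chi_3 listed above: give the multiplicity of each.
Multiplicities: chi_1: 3, chi_2: 0, chi_3: 2.

Reasoning: Use <chi_rho, chi> = (1/|G|) sum_C |C| * chi_rho(C) * conj(chi(C)) with |G| = 6 for each irreducible chi in the table:
  <chi_rho, chi_1> = (1/6)[1*(7)*conj(1) + 2*(1)*conj(1) + 3*(3)*conj(1)]
      = (1/6)[(7) + (2) + (9)] = 18/6 = 3
  <chi_rho, chi_2> = (1/6)[1*(7)*conj(1) + 2*(1)*conj(1) + 3*(3)*conj(-1)]
      = (1/6)[(7) + (2) + (-9)] = 0/6 = 0
  <chi_rho, chi_3> = (1/6)[1*(7)*conj(2) + 2*(1)*conj(-1) + 3*(3)*conj(0)]
      = (1/6)[(14) + (-2) + (0)] = 12/6 = 2
Dimension check: dim(rho) = sum (mult * dim) = 3*1 + 0*1 + 2*2 = 7 = chi_rho(e) = 7.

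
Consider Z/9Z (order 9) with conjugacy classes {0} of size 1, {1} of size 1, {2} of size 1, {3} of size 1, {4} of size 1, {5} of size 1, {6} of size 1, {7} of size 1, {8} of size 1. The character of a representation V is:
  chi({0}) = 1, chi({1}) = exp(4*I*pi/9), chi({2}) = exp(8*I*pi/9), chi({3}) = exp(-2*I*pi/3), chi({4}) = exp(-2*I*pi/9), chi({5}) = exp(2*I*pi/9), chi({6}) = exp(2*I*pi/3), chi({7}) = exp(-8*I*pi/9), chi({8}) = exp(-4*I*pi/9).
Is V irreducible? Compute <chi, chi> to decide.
Irreducible: <chi, chi> = 1.

Reasoning: <chi, chi> = (1/|G|) sum_C |C| * |chi(C)|^2 = (1/9)[1*|1|^2 + 1*|exp(4*I*pi/9)|^2 + 1*|exp(8*I*pi/9)|^2 + 1*|exp(-2*I*pi/3)|^2 + 1*|exp(-2*I*pi/9)|^2 + 1*|exp(2*I*pi/9)|^2 + 1*|exp(2*I*pi/3)|^2 + 1*|exp(-8*I*pi/9)|^2 + 1*|exp(-4*I*pi/9)|^2]
  = (1/9)[(1) + (1) + (1) + (1) + (1) + (1) + (1) + (1) + (1)] = 9/9 = 1.
(Exp terms are combined using exp(i*s)*conj(exp(i*t)) = exp(i*(s-t)), and sums of them are collapsed using the identity that for every m > 1 the m distinct m-th roots of unity sum to 0, e.g. 1 + exp(2*I*pi/3) + exp(-2*I*pi/3) = 0.)
A character is irreducible iff <chi, chi> = 1, so this representation is irreducible.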